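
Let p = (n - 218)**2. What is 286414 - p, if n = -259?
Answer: 58885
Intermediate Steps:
p = 227529 (p = (-259 - 218)**2 = (-477)**2 = 227529)
286414 - p = 286414 - 1*227529 = 286414 - 227529 = 58885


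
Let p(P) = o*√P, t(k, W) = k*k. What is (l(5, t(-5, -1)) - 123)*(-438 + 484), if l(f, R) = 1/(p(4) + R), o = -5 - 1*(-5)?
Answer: -141404/25 ≈ -5656.2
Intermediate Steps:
o = 0 (o = -5 + 5 = 0)
t(k, W) = k²
p(P) = 0 (p(P) = 0*√P = 0)
l(f, R) = 1/R (l(f, R) = 1/(0 + R) = 1/R)
(l(5, t(-5, -1)) - 123)*(-438 + 484) = (1/((-5)²) - 123)*(-438 + 484) = (1/25 - 123)*46 = -3074/25*46 = -141404/25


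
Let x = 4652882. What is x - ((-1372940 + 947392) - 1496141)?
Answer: 6574571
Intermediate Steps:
x - ((-1372940 + 947392) - 1496141) = 4652882 - ((-1372940 + 947392) - 1496141) = 4652882 - (-425548 - 1496141) = 4652882 - 1*(-1921689) = 4652882 + 1921689 = 6574571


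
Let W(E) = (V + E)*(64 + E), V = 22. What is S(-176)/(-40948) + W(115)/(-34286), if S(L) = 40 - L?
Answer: -252893395/350985782 ≈ -0.72052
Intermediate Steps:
W(E) = (22 + E)*(64 + E)
S(-176)/(-40948) + W(115)/(-34286) = (40 - 1*(-176))/(-40948) + (1408 + 115² + 86*115)/(-34286) = (40 + 176)*(-1/40948) + (1408 + 13225 + 9890)*(-1/34286) = 216*(-1/40948) + 24523*(-1/34286) = -54/10237 - 24523/34286 = -252893395/350985782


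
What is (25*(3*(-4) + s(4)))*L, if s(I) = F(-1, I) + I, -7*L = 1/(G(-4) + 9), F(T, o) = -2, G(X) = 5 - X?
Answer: 125/63 ≈ 1.9841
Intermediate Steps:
L = -1/126 (L = -1/(7*((5 - 1*(-4)) + 9)) = -1/(7*((5 + 4) + 9)) = -1/(7*(9 + 9)) = -⅐/18 = -⅐*1/18 = -1/126 ≈ -0.0079365)
s(I) = -2 + I
(25*(3*(-4) + s(4)))*L = (25*(3*(-4) + (-2 + 4)))*(-1/126) = (25*(-12 + 2))*(-1/126) = (25*(-10))*(-1/126) = -250*(-1/126) = 125/63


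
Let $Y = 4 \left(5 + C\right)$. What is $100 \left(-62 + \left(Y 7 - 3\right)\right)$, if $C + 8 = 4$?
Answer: $-3700$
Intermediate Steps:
$C = -4$ ($C = -8 + 4 = -4$)
$Y = 4$ ($Y = 4 \left(5 - 4\right) = 4 \cdot 1 = 4$)
$100 \left(-62 + \left(Y 7 - 3\right)\right) = 100 \left(-62 + \left(4 \cdot 7 - 3\right)\right) = 100 \left(-62 + \left(28 - 3\right)\right) = 100 \left(-62 + 25\right) = 100 \left(-37\right) = -3700$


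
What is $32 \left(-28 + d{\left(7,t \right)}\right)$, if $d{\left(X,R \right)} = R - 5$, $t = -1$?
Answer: $-1088$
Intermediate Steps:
$d{\left(X,R \right)} = -5 + R$
$32 \left(-28 + d{\left(7,t \right)}\right) = 32 \left(-28 - 6\right) = 32 \left(-34\right) = -1088$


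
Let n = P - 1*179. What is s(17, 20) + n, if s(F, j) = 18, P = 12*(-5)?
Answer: -221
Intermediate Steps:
P = -60
n = -239 (n = -60 - 1*179 = -60 - 179 = -239)
s(17, 20) + n = 18 - 239 = -221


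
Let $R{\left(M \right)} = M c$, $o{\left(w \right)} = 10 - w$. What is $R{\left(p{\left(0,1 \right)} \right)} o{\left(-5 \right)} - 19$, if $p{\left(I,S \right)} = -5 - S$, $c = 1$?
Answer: $-109$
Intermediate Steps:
$R{\left(M \right)} = M$ ($R{\left(M \right)} = M 1 = M$)
$R{\left(p{\left(0,1 \right)} \right)} o{\left(-5 \right)} - 19 = \left(-5 - 1\right) \left(10 - -5\right) - 19 = \left(-5 - 1\right) \left(10 + 5\right) - 19 = \left(-6\right) 15 - 19 = -90 - 19 = -109$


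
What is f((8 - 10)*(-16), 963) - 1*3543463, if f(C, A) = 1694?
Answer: -3541769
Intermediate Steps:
f((8 - 10)*(-16), 963) - 1*3543463 = 1694 - 1*3543463 = 1694 - 3543463 = -3541769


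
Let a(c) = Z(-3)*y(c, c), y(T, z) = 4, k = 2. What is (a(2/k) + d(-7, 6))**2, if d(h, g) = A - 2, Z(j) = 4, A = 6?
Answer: 400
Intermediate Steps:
d(h, g) = 4 (d(h, g) = 6 - 2 = 4)
a(c) = 16 (a(c) = 4*4 = 16)
(a(2/k) + d(-7, 6))**2 = (16 + 4)**2 = 20**2 = 400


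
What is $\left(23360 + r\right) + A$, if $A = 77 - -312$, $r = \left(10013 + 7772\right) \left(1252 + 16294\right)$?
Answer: $312079359$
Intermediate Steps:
$r = 312055610$ ($r = 17785 \cdot 17546 = 312055610$)
$A = 389$ ($A = 77 + 312 = 389$)
$\left(23360 + r\right) + A = \left(23360 + 312055610\right) + 389 = 312078970 + 389 = 312079359$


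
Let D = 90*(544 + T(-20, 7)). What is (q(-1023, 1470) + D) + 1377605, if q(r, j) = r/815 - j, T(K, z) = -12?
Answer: 1160571202/815 ≈ 1.4240e+6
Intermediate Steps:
D = 47880 (D = 90*(544 - 12) = 90*532 = 47880)
q(r, j) = -j + r/815 (q(r, j) = r*(1/815) - j = r/815 - j = -j + r/815)
(q(-1023, 1470) + D) + 1377605 = ((-1*1470 + (1/815)*(-1023)) + 47880) + 1377605 = ((-1470 - 1023/815) + 47880) + 1377605 = (-1199073/815 + 47880) + 1377605 = 37823127/815 + 1377605 = 1160571202/815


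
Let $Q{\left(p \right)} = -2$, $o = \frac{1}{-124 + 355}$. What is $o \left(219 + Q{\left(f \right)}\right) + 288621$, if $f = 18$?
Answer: $\frac{9524524}{33} \approx 2.8862 \cdot 10^{5}$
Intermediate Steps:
$o = \frac{1}{231} \approx 0.004329$
$o \left(219 + Q{\left(f \right)}\right) + 288621 = \frac{219 - 2}{231} + 288621 = \frac{1}{231} \cdot 217 + 288621 = \frac{31}{33} + 288621 = \frac{9524524}{33}$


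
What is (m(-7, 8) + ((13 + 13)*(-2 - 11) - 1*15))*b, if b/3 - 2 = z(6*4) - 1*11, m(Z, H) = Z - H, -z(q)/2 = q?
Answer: 62928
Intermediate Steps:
z(q) = -2*q
b = -171 (b = 6 + 3*(-12*4 - 1*11) = 6 + 3*(-2*24 - 11) = 6 + 3*(-48 - 11) = 6 + 3*(-59) = 6 - 177 = -171)
(m(-7, 8) + ((13 + 13)*(-2 - 11) - 1*15))*b = ((-7 - 1*8) + ((13 + 13)*(-2 - 11) - 1*15))*(-171) = ((-7 - 8) + (26*(-13) - 15))*(-171) = (-15 + (-338 - 15))*(-171) = (-15 - 353)*(-171) = -368*(-171) = 62928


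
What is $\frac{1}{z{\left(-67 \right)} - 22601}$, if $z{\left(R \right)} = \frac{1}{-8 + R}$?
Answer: $- \frac{75}{1695076} \approx -4.4246 \cdot 10^{-5}$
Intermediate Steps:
$\frac{1}{z{\left(-67 \right)} - 22601} = \frac{1}{\frac{1}{-8 - 67} - 22601} = \frac{1}{\frac{1}{-75} - 22601} = \frac{1}{- \frac{1}{75} - 22601} = \frac{1}{- \frac{1695076}{75}} = - \frac{75}{1695076}$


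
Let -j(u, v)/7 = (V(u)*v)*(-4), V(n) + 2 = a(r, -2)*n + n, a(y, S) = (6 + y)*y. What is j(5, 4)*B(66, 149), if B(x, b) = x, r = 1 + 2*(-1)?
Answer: -162624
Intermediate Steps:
r = -1 (r = 1 - 2 = -1)
a(y, S) = y*(6 + y)
V(n) = -2 - 4*n (V(n) = -2 + ((-(6 - 1))*n + n) = -2 + ((-1*5)*n + n) = -2 + (-5*n + n) = -2 - 4*n)
j(u, v) = 28*v*(-2 - 4*u) (j(u, v) = -7*(-2 - 4*u)*v*(-4) = -7*v*(-2 - 4*u)*(-4) = -(-28)*v*(-2 - 4*u) = 28*v*(-2 - 4*u))
j(5, 4)*B(66, 149) = -56*4*(1 + 2*5)*66 = -56*4*(1 + 10)*66 = -56*4*11*66 = -2464*66 = -162624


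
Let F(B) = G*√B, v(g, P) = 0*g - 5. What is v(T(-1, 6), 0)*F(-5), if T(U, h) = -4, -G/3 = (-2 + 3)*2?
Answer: 30*I*√5 ≈ 67.082*I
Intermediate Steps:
G = -6 (G = -3*(-2 + 3)*2 = -3*2 = -6)
v(g, P) = -5 (v(g, P) = 0 - 5 = -5)
F(B) = -6*√B
v(T(-1, 6), 0)*F(-5) = -(-30)*√(-5) = -(-30)*I*√5 = 30*I*√5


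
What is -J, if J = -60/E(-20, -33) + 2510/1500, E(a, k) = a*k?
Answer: -2611/1650 ≈ -1.5824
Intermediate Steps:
J = 2611/1650 (J = -60/((-20*(-33))) + 2510/1500 = -60/660 + 2510*(1/1500) = -60*1/660 + 251/150 = -1/11 + 251/150 = 2611/1650 ≈ 1.5824)
-J = -1*2611/1650 = -2611/1650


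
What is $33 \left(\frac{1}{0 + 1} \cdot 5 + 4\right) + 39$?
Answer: $336$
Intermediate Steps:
$33 \left(\frac{1}{0 + 1} \cdot 5 + 4\right) + 39 = 33 \left(1^{-1} \cdot 5 + 4\right) + 39 = 33 \left(1 \cdot 5 + 4\right) + 39 = 33 \left(5 + 4\right) + 39 = 33 \cdot 9 + 39 = 297 + 39 = 336$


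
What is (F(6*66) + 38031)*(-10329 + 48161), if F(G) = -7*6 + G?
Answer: 1452181320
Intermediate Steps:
F(G) = -42 + G
(F(6*66) + 38031)*(-10329 + 48161) = ((-42 + 6*66) + 38031)*(-10329 + 48161) = ((-42 + 396) + 38031)*37832 = (354 + 38031)*37832 = 38385*37832 = 1452181320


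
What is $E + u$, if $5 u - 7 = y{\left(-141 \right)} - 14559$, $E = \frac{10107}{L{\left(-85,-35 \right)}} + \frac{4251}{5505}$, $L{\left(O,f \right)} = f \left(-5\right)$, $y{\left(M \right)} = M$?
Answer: $- \frac{184972721}{64225} \approx -2880.1$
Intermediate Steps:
$L{\left(O,f \right)} = - 5 f$
$E = \frac{3758864}{64225}$ ($E = \frac{10107}{\left(-5\right) \left(-35\right)} + \frac{4251}{5505} = \frac{10107}{175} + 4251 \cdot \frac{1}{5505} = 10107 \cdot \frac{1}{175} + \frac{1417}{1835} = \frac{10107}{175} + \frac{1417}{1835} = \frac{3758864}{64225} \approx 58.526$)
$u = - \frac{14693}{5}$ ($u = \frac{7}{5} + \frac{-141 - 14559}{5} = \frac{7}{5} + \frac{1}{5} \left(-14700\right) = \frac{7}{5} - 2940 = - \frac{14693}{5} \approx -2938.6$)
$E + u = \frac{3758864}{64225} - \frac{14693}{5} = - \frac{184972721}{64225}$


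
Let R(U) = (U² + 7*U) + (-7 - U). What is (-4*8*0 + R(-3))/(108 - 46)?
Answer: -8/31 ≈ -0.25806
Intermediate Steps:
R(U) = -7 + U² + 6*U
(-4*8*0 + R(-3))/(108 - 46) = (-4*8*0 + (-7 + (-3)² + 6*(-3)))/(108 - 46) = (-32*0 + (-7 + 9 - 18))/62 = (0 - 16)*(1/62) = -16*1/62 = -8/31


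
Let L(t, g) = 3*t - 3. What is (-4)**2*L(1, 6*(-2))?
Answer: 0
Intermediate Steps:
L(t, g) = -3 + 3*t
(-4)**2*L(1, 6*(-2)) = (-4)**2*(-3 + 3*1) = 16*(-3 + 3) = 16*0 = 0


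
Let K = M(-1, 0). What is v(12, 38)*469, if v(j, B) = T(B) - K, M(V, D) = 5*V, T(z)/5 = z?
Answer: 91455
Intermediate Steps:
T(z) = 5*z
K = -5 (K = 5*(-1) = -5)
v(j, B) = 5 + 5*B (v(j, B) = 5*B - 1*(-5) = 5*B + 5 = 5 + 5*B)
v(12, 38)*469 = (5 + 5*38)*469 = (5 + 190)*469 = 195*469 = 91455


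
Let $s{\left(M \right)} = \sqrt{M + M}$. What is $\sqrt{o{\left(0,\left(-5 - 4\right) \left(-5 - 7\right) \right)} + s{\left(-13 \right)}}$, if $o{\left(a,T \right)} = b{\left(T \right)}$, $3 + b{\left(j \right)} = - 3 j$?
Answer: $\sqrt{-327 + i \sqrt{26}} \approx 0.141 + 18.084 i$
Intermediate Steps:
$b{\left(j \right)} = -3 - 3 j$
$s{\left(M \right)} = \sqrt{2} \sqrt{M}$ ($s{\left(M \right)} = \sqrt{2 M} = \sqrt{2} \sqrt{M}$)
$o{\left(a,T \right)} = -3 - 3 T$
$\sqrt{o{\left(0,\left(-5 - 4\right) \left(-5 - 7\right) \right)} + s{\left(-13 \right)}} = \sqrt{\left(-3 - 3 \left(-5 - 4\right) \left(-5 - 7\right)\right) + \sqrt{2} \sqrt{-13}} = \sqrt{\left(-3 - 3 \left(\left(-9\right) \left(-12\right)\right)\right) + \sqrt{2} i \sqrt{13}} = \sqrt{\left(-3 - 324\right) + i \sqrt{26}} = \sqrt{-327 + i \sqrt{26}}$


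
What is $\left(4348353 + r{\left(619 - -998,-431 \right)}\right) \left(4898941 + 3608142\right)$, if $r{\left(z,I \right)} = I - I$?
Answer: $36991799884299$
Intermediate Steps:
$r{\left(z,I \right)} = 0$
$\left(4348353 + r{\left(619 - -998,-431 \right)}\right) \left(4898941 + 3608142\right) = \left(4348353 + 0\right) \left(4898941 + 3608142\right) = 4348353 \cdot 8507083 = 36991799884299$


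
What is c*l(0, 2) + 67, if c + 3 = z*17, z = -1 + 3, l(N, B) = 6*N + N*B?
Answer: 67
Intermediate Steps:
l(N, B) = 6*N + B*N
z = 2
c = 31 (c = -3 + 2*17 = -3 + 34 = 31)
c*l(0, 2) + 67 = 31*(0*(6 + 2)) + 67 = 31*(0*8) + 67 = 31*0 + 67 = 0 + 67 = 67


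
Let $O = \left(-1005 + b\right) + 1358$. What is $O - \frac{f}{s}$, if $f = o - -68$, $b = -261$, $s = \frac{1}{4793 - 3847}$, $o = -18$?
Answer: $-47208$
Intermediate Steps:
$s = \frac{1}{946} \approx 0.0010571$
$f = 50$ ($f = -18 - -68 = -18 + 68 = 50$)
$O = 92$ ($O = \left(-1005 - 261\right) + 1358 = -1266 + 1358 = 92$)
$O - \frac{f}{s} = 92 - 50 \frac{1}{\frac{1}{946}} = 92 - 50 \cdot 946 = 92 - 47300 = -47208$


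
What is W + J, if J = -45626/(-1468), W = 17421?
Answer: 12809827/734 ≈ 17452.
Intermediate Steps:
J = 22813/734 (J = -45626*(-1/1468) = 22813/734 ≈ 31.080)
W + J = 17421 + 22813/734 = 12809827/734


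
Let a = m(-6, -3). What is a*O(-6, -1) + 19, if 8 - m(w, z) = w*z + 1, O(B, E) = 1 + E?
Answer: 19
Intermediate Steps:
m(w, z) = 7 - w*z (m(w, z) = 8 - (w*z + 1) = 8 - (1 + w*z) = 8 + (-1 - w*z) = 7 - w*z)
a = -11 (a = 7 - 1*(-6)*(-3) = 7 - 18 = -11)
a*O(-6, -1) + 19 = -11*(1 - 1) + 19 = -11*0 + 19 = 0 + 19 = 19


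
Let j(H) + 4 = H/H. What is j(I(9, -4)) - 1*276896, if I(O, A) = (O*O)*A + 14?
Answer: -276899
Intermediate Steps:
I(O, A) = 14 + A*O² (I(O, A) = O²*A + 14 = A*O² + 14 = 14 + A*O²)
j(H) = -3 (j(H) = -4 + H/H = -4 + 1 = -3)
j(I(9, -4)) - 1*276896 = -3 - 1*276896 = -3 - 276896 = -276899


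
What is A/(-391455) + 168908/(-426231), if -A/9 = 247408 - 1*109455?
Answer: 51453191683/18538917345 ≈ 2.7754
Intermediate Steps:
A = -1241577 (A = -9*(247408 - 1*109455) = -9*(247408 - 109455) = -9*137953 = -1241577)
A/(-391455) + 168908/(-426231) = -1241577/(-391455) + 168908/(-426231) = -1241577*(-1/391455) + 168908*(-1/426231) = 137953/43495 - 168908/426231 = 51453191683/18538917345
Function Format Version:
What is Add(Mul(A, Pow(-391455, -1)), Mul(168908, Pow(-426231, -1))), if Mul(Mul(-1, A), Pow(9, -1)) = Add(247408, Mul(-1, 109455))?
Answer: Rational(51453191683, 18538917345) ≈ 2.7754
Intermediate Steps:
A = -1241577 (A = Mul(-9, Add(247408, Mul(-1, 109455))) = Mul(-9, Add(247408, -109455)) = Mul(-9, 137953) = -1241577)
Add(Mul(A, Pow(-391455, -1)), Mul(168908, Pow(-426231, -1))) = Add(Mul(-1241577, Pow(-391455, -1)), Mul(168908, Pow(-426231, -1))) = Add(Mul(-1241577, Rational(-1, 391455)), Mul(168908, Rational(-1, 426231))) = Add(Rational(137953, 43495), Rational(-168908, 426231)) = Rational(51453191683, 18538917345)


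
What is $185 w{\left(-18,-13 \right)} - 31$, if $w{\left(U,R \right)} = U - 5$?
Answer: $-4286$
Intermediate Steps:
$w{\left(U,R \right)} = -5 + U$
$185 w{\left(-18,-13 \right)} - 31 = 185 \left(-5 - 18\right) - 31 = 185 \left(-23\right) - 31 = -4255 - 31 = -4286$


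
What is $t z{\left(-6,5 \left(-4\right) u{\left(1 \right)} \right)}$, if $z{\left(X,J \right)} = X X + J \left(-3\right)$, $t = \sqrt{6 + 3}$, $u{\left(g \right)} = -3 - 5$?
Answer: $-1332$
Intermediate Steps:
$u{\left(g \right)} = -8$ ($u{\left(g \right)} = -3 - 5 = -8$)
$t = 3$ ($t = \sqrt{9} = 3$)
$z{\left(X,J \right)} = X^{2} - 3 J$
$t z{\left(-6,5 \left(-4\right) u{\left(1 \right)} \right)} = 3 \left(\left(-6\right)^{2} - 3 \cdot 5 \left(-4\right) \left(-8\right)\right) = 3 \left(36 - 3 \left(\left(-20\right) \left(-8\right)\right)\right) = 3 \left(36 - 480\right) = 3 \left(-444\right) = -1332$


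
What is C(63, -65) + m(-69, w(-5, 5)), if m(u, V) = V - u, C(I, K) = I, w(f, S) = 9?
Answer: 141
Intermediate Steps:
C(63, -65) + m(-69, w(-5, 5)) = 63 + (9 - 1*(-69)) = 63 + (9 + 69) = 63 + 78 = 141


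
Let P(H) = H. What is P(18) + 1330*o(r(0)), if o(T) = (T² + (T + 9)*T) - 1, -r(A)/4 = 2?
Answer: 73168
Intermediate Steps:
r(A) = -8 (r(A) = -4*2 = -8)
o(T) = -1 + T² + T*(9 + T) (o(T) = (T² + (9 + T)*T) - 1 = (T² + T*(9 + T)) - 1 = -1 + T² + T*(9 + T))
P(18) + 1330*o(r(0)) = 18 + 1330*(-1 + 2*(-8)² + 9*(-8)) = 18 + 1330*(-1 + 2*64 - 72) = 18 + 1330*(-1 + 128 - 72) = 18 + 1330*55 = 18 + 73150 = 73168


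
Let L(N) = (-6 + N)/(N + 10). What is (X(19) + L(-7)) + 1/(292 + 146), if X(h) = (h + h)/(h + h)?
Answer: -1459/438 ≈ -3.3311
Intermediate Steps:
L(N) = (-6 + N)/(10 + N)
X(h) = 1 (X(h) = (2*h)/((2*h)) = (2*h)*(1/(2*h)) = 1)
(X(19) + L(-7)) + 1/(292 + 146) = (1 + (-6 - 7)/(10 - 7)) + 1/(292 + 146) = (1 - 13/3) + 1/438 = -10/3 + 1/438 = -1459/438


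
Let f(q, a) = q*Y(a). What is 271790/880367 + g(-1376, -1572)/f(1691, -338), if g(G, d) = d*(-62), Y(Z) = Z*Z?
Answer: 13147997797612/42518777750917 ≈ 0.30923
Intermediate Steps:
Y(Z) = Z²
f(q, a) = q*a²
g(G, d) = -62*d
271790/880367 + g(-1376, -1572)/f(1691, -338) = 271790/880367 + (-62*(-1572))/((1691*(-338)²)) = 271790*(1/880367) + 97464/((1691*114244)) = 271790/880367 + 97464/193186604 = 271790/880367 + 97464*(1/193186604) = 271790/880367 + 24366/48296651 = 13147997797612/42518777750917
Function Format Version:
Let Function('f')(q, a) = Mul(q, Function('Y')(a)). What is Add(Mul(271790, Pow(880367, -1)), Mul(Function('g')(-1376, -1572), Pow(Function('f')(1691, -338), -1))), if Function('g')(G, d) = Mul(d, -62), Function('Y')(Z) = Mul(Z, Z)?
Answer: Rational(13147997797612, 42518777750917) ≈ 0.30923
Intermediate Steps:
Function('Y')(Z) = Pow(Z, 2)
Function('f')(q, a) = Mul(q, Pow(a, 2))
Function('g')(G, d) = Mul(-62, d)
Add(Mul(271790, Pow(880367, -1)), Mul(Function('g')(-1376, -1572), Pow(Function('f')(1691, -338), -1))) = Add(Mul(271790, Pow(880367, -1)), Mul(Mul(-62, -1572), Pow(Mul(1691, Pow(-338, 2)), -1))) = Add(Mul(271790, Rational(1, 880367)), Mul(97464, Pow(Mul(1691, 114244), -1))) = Add(Rational(271790, 880367), Mul(97464, Pow(193186604, -1))) = Add(Rational(271790, 880367), Mul(97464, Rational(1, 193186604))) = Add(Rational(271790, 880367), Rational(24366, 48296651)) = Rational(13147997797612, 42518777750917)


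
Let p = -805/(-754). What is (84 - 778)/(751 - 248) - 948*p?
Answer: -192191348/189631 ≈ -1013.5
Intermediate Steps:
p = 805/754 (p = -805*(-1/754) = 805/754 ≈ 1.0676)
(84 - 778)/(751 - 248) - 948*p = (84 - 778)/(751 - 248) - 948*805/754 = -694/503 - 381570/377 = -192191348/189631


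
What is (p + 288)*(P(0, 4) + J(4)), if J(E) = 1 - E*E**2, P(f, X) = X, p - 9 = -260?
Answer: -2183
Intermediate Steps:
p = -251 (p = 9 - 260 = -251)
J(E) = 1 - E**3
(p + 288)*(P(0, 4) + J(4)) = (-251 + 288)*(4 + (1 - 1*4**3)) = 37*(4 + (1 - 1*64)) = 37*(4 + (1 - 64)) = 37*(4 - 63) = 37*(-59) = -2183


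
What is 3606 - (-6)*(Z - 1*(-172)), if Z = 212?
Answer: 5910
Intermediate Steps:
3606 - (-6)*(Z - 1*(-172)) = 3606 - (-6)*(212 - 1*(-172)) = 3606 - (-6)*(212 + 172) = 3606 - (-6)*384 = 3606 - 1*(-2304) = 3606 + 2304 = 5910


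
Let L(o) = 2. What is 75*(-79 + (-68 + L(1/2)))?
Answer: -10875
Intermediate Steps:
75*(-79 + (-68 + L(1/2))) = 75*(-79 + (-68 + 2)) = 75*(-79 - 66) = 75*(-145) = -10875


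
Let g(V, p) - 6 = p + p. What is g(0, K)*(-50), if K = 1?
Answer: -400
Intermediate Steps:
g(V, p) = 6 + 2*p (g(V, p) = 6 + (p + p) = 6 + 2*p)
g(0, K)*(-50) = (6 + 2*1)*(-50) = (6 + 2)*(-50) = 8*(-50) = -400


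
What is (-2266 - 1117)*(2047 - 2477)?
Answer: 1454690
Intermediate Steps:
(-2266 - 1117)*(2047 - 2477) = -3383*(-430) = 1454690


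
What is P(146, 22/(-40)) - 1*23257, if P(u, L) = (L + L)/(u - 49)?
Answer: -22559301/970 ≈ -23257.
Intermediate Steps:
P(u, L) = 2*L/(-49 + u) (P(u, L) = (2*L)/(-49 + u) = 2*L/(-49 + u))
P(146, 22/(-40)) - 1*23257 = 2*(22/(-40))/(-49 + 146) - 1*23257 = 2*(22*(-1/40))/97 - 23257 = 2*(-11/20)*(1/97) - 23257 = -11/970 - 23257 = -22559301/970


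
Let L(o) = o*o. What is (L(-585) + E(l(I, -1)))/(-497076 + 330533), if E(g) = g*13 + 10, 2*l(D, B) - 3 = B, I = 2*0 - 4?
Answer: -342248/166543 ≈ -2.0550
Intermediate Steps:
I = -4 (I = 0 - 4 = -4)
l(D, B) = 3/2 + B/2
E(g) = 10 + 13*g (E(g) = 13*g + 10 = 10 + 13*g)
L(o) = o**2
(L(-585) + E(l(I, -1)))/(-497076 + 330533) = ((-585)**2 + (10 + 13*(3/2 + (1/2)*(-1))))/(-497076 + 330533) = (342225 + (10 + 13*(3/2 - 1/2)))/(-166543) = (342225 + (10 + 13*1))*(-1/166543) = (342225 + (10 + 13))*(-1/166543) = (342225 + 23)*(-1/166543) = 342248*(-1/166543) = -342248/166543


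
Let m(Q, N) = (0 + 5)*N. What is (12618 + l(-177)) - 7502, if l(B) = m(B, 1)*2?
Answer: 5126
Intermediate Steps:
m(Q, N) = 5*N
l(B) = 10 (l(B) = (5*1)*2 = 5*2 = 10)
(12618 + l(-177)) - 7502 = (12618 + 10) - 7502 = 12628 - 7502 = 5126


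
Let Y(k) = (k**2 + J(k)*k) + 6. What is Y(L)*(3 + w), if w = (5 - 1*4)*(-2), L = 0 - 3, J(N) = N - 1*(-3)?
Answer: 15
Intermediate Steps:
J(N) = 3 + N (J(N) = N + 3 = 3 + N)
L = -3
Y(k) = 6 + k**2 + k*(3 + k) (Y(k) = (k**2 + (3 + k)*k) + 6 = (k**2 + k*(3 + k)) + 6 = 6 + k**2 + k*(3 + k))
w = -2 (w = (5 - 4)*(-2) = 1*(-2) = -2)
Y(L)*(3 + w) = (6 + (-3)**2 - 3*(3 - 3))*(3 - 2) = (6 + 9 - 3*0)*1 = (6 + 9 + 0)*1 = 15*1 = 15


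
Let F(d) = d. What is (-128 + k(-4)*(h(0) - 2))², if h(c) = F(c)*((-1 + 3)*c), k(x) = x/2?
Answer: 15376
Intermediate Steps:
k(x) = x/2 (k(x) = x*(½) = x/2)
h(c) = 2*c² (h(c) = c*((-1 + 3)*c) = c*(2*c) = 2*c²)
(-128 + k(-4)*(h(0) - 2))² = (-128 + ((½)*(-4))*(2*0² - 2))² = (-128 - 2*(2*0 - 2))² = (-128 - 2*(0 - 2))² = (-128 - 2*(-2))² = (-128 + 4)² = (-124)² = 15376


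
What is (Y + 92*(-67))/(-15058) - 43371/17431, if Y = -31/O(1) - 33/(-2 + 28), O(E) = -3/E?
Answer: -42571918769/20473127844 ≈ -2.0794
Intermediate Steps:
Y = 707/78 (Y = -31/((-3/1)) - 33/(-2 + 28) = -31/((-3*1)) - 33/26 = -31/(-3) - 33*1/26 = -31*(-1/3) - 33/26 = 31/3 - 33/26 = 707/78 ≈ 9.0641)
(Y + 92*(-67))/(-15058) - 43371/17431 = (707/78 + 92*(-67))/(-15058) - 43371/17431 = (707/78 - 6164)*(-1/15058) - 43371*1/17431 = -480085/78*(-1/15058) - 43371/17431 = 480085/1174524 - 43371/17431 = -42571918769/20473127844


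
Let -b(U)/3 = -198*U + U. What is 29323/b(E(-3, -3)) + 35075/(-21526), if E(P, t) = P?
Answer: -693394873/38165598 ≈ -18.168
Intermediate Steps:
b(U) = 591*U (b(U) = -3*(-198*U + U) = -(-591)*U = 591*U)
29323/b(E(-3, -3)) + 35075/(-21526) = 29323/((591*(-3))) + 35075/(-21526) = 29323/(-1773) + 35075*(-1/21526) = 29323*(-1/1773) - 35075/21526 = -29323/1773 - 35075/21526 = -693394873/38165598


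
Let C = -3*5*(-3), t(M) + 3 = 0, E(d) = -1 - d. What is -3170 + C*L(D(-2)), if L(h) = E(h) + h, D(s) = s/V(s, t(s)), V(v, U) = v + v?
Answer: -3215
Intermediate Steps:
t(M) = -3 (t(M) = -3 + 0 = -3)
V(v, U) = 2*v
D(s) = ½ (D(s) = s/((2*s)) = s*(1/(2*s)) = ½)
C = 45 (C = -15*(-3) = 45)
L(h) = -1 (L(h) = (-1 - h) + h = -1)
-3170 + C*L(D(-2)) = -3170 + 45*(-1) = -3170 - 45 = -3215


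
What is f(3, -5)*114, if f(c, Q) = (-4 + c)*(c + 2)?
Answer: -570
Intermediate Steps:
f(c, Q) = (-4 + c)*(2 + c)
f(3, -5)*114 = (-8 + 3² - 2*3)*114 = (-8 + 9 - 6)*114 = -5*114 = -570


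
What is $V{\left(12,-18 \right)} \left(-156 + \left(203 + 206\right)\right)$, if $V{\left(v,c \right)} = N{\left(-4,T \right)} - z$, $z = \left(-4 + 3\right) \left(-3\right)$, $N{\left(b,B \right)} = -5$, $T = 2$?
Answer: $-2024$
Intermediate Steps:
$z = 3$ ($z = \left(-1\right) \left(-3\right) = 3$)
$V{\left(v,c \right)} = -8$ ($V{\left(v,c \right)} = -5 - 3 = -8$)
$V{\left(12,-18 \right)} \left(-156 + \left(203 + 206\right)\right) = - 8 \left(-156 + \left(203 + 206\right)\right) = - 8 \left(-156 + 409\right) = \left(-8\right) 253 = -2024$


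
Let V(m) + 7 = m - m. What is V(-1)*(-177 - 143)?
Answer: 2240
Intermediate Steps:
V(m) = -7 (V(m) = -7 + (m - m) = -7 + 0 = -7)
V(-1)*(-177 - 143) = -7*(-177 - 143) = -7*(-320) = 2240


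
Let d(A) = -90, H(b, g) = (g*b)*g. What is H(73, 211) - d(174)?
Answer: 3250123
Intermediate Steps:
H(b, g) = b*g² (H(b, g) = (b*g)*g = b*g²)
H(73, 211) - d(174) = 73*211² - 1*(-90) = 73*44521 + 90 = 3250033 + 90 = 3250123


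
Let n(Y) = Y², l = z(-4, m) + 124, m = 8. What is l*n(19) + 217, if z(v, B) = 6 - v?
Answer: 48591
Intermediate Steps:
l = 134 (l = (6 - 1*(-4)) + 124 = (6 + 4) + 124 = 10 + 124 = 134)
l*n(19) + 217 = 134*19² + 217 = 134*361 + 217 = 48374 + 217 = 48591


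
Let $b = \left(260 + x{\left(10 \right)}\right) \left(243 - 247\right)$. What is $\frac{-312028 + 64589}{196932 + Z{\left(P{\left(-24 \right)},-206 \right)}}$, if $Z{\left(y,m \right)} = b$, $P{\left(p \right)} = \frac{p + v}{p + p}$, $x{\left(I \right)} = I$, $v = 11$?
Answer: $- \frac{247439}{195852} \approx -1.2634$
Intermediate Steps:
$b = -1080$ ($b = \left(260 + 10\right) \left(243 - 247\right) = 270 \left(-4\right) = -1080$)
$P{\left(p \right)} = \frac{11 + p}{2 p}$ ($P{\left(p \right)} = \frac{p + 11}{p + p} = \frac{11 + p}{2 p}$)
$Z{\left(y,m \right)} = -1080$
$\frac{-312028 + 64589}{196932 + Z{\left(P{\left(-24 \right)},-206 \right)}} = \frac{-312028 + 64589}{196932 - 1080} = - \frac{247439}{195852}$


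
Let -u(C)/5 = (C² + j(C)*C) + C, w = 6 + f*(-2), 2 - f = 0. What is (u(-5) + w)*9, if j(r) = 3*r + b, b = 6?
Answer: -2907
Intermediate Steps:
f = 2 (f = 2 - 1*0 = 2 + 0 = 2)
w = 2 (w = 6 + 2*(-2) = 6 - 4 = 2)
j(r) = 6 + 3*r (j(r) = 3*r + 6 = 6 + 3*r)
u(C) = -5*C - 5*C² - 5*C*(6 + 3*C) (u(C) = -5*((C² + (6 + 3*C)*C) + C) = -5*((C² + C*(6 + 3*C)) + C) = -5*(C + C² + C*(6 + 3*C)) = -5*C - 5*C² - 5*C*(6 + 3*C))
(u(-5) + w)*9 = (-5*(-5)*(7 + 4*(-5)) + 2)*9 = (-5*(-5)*(7 - 20) + 2)*9 = (-5*(-5)*(-13) + 2)*9 = (-325 + 2)*9 = -323*9 = -2907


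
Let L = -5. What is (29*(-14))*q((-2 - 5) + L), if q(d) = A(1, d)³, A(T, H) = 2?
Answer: -3248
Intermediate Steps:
q(d) = 8 (q(d) = 2³ = 8)
(29*(-14))*q((-2 - 5) + L) = (29*(-14))*8 = -406*8 = -3248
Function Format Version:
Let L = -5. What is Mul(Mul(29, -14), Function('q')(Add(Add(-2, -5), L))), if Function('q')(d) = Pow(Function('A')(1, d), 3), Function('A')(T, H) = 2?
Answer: -3248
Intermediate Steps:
Function('q')(d) = 8 (Function('q')(d) = Pow(2, 3) = 8)
Mul(Mul(29, -14), Function('q')(Add(Add(-2, -5), L))) = Mul(Mul(29, -14), 8) = Mul(-406, 8) = -3248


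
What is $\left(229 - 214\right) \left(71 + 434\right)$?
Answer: $7575$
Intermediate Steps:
$\left(229 - 214\right) \left(71 + 434\right) = \left(229 - 214\right) 505 = 15 \cdot 505 = 7575$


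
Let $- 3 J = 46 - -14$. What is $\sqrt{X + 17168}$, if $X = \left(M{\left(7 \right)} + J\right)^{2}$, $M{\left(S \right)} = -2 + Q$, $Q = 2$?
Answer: $12 \sqrt{122} \approx 132.54$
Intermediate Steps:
$M{\left(S \right)} = 0$ ($M{\left(S \right)} = -2 + 2 = 0$)
$J = -20$ ($J = - \frac{46 - -14}{3} = - \frac{46 + 14}{3} = \left(- \frac{1}{3}\right) 60 = -20$)
$X = 400$ ($X = \left(0 - 20\right)^{2} = \left(-20\right)^{2} = 400$)
$\sqrt{X + 17168} = \sqrt{400 + 17168} = \sqrt{17568} = 12 \sqrt{122}$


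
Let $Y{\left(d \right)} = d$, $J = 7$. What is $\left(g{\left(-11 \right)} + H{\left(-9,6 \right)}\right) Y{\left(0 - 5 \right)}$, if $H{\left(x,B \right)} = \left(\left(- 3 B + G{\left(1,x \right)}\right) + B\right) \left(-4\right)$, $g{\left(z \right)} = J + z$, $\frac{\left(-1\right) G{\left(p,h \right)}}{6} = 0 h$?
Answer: $-220$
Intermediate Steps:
$G{\left(p,h \right)} = 0$ ($G{\left(p,h \right)} = - 6 \cdot 0 h = \left(-6\right) 0 = 0$)
$g{\left(z \right)} = 7 + z$
$H{\left(x,B \right)} = 8 B$ ($H{\left(x,B \right)} = \left(\left(- 3 B + 0\right) + B\right) \left(-4\right) = \left(- 3 B + B\right) \left(-4\right) = - 2 B \left(-4\right) = 8 B$)
$\left(g{\left(-11 \right)} + H{\left(-9,6 \right)}\right) Y{\left(0 - 5 \right)} = \left(\left(7 - 11\right) + 8 \cdot 6\right) \left(0 - 5\right) = \left(-4 + 48\right) \left(-5\right) = 44 \left(-5\right) = -220$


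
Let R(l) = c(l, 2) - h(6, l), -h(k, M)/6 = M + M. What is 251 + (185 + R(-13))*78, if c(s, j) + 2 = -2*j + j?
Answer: 2201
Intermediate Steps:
h(k, M) = -12*M (h(k, M) = -6*(M + M) = -12*M)
c(s, j) = -2 - j (c(s, j) = -2 + (-2*j + j) = -2 - j)
R(l) = -4 + 12*l (R(l) = (-2 - 1*2) - (-12)*l = (-2 - 2) + 12*l = -4 + 12*l)
251 + (185 + R(-13))*78 = 251 + (185 + (-4 + 12*(-13)))*78 = 251 + (185 + (-4 - 156))*78 = 251 + (185 - 160)*78 = 251 + 25*78 = 251 + 1950 = 2201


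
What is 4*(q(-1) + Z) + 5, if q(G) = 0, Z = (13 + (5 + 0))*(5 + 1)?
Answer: 437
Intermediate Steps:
Z = 108 (Z = (13 + 5)*6 = 18*6 = 108)
4*(q(-1) + Z) + 5 = 4*(0 + 108) + 5 = 4*108 + 5 = 432 + 5 = 437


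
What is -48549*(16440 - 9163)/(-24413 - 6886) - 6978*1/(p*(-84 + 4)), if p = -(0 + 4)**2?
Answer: 75332361503/6677120 ≈ 11282.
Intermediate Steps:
p = -16 (p = -1*4**2 = -1*16 = -16)
-48549*(16440 - 9163)/(-24413 - 6886) - 6978*1/(p*(-84 + 4)) = -48549*(16440 - 9163)/(-24413 - 6886) - 6978*(-1/(16*(-84 + 4))) = -48549/((-31299/7277)) - 6978/((-16*(-80))) = -48549/((-31299*1/7277)) - 6978/1280 = -48549/(-31299/7277) - 6978*1/1280 = -48549*(-7277/31299) - 3489/640 = 117763691/10433 - 3489/640 = 75332361503/6677120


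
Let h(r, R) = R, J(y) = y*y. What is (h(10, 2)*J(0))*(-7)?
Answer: 0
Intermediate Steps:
J(y) = y²
(h(10, 2)*J(0))*(-7) = (2*0²)*(-7) = (2*0)*(-7) = 0*(-7) = 0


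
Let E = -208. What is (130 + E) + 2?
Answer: -76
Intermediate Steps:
(130 + E) + 2 = (130 - 208) + 2 = -78 + 2 = -76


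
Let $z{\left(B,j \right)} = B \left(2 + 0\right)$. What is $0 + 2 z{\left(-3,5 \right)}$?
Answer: $-12$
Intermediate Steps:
$z{\left(B,j \right)} = 2 B$ ($z{\left(B,j \right)} = B 2 = 2 B$)
$0 + 2 z{\left(-3,5 \right)} = 0 + 2 \cdot 2 \left(-3\right) = 0 + 2 \left(-6\right) = 0 - 12 = -12$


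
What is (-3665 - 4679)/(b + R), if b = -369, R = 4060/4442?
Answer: 18532024/817519 ≈ 22.669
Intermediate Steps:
R = 2030/2221 (R = 4060*(1/4442) = 2030/2221 ≈ 0.91400)
(-3665 - 4679)/(b + R) = (-3665 - 4679)/(-369 + 2030/2221) = -8344/(-817519/2221) = -8344*(-2221/817519) = 18532024/817519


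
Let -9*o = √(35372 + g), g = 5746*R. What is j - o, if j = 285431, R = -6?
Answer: 285431 + 8*√14/9 ≈ 2.8543e+5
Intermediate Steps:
g = -34476 (g = 5746*(-6) = -34476)
o = -8*√14/9 (o = -√(35372 - 34476)/9 = -8*√14/9 ≈ -3.3259)
j - o = 285431 - (-8)*√14/9 = 285431 + 8*√14/9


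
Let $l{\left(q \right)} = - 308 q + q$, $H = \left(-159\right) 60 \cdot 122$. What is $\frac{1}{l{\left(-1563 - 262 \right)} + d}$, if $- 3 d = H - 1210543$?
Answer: $\frac{3}{4055248} \approx 7.3978 \cdot 10^{-7}$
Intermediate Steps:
$H = -1163880$ ($H = \left(-9540\right) 122 = -1163880$)
$l{\left(q \right)} = - 307 q$
$d = \frac{2374423}{3}$ ($d = - \frac{-1163880 - 1210543}{3} = \left(- \frac{1}{3}\right) \left(-2374423\right) = \frac{2374423}{3} \approx 7.9147 \cdot 10^{5}$)
$\frac{1}{l{\left(-1563 - 262 \right)} + d} = \frac{1}{- 307 \left(-1563 - 262\right) + \frac{2374423}{3}} = \frac{1}{\left(-307\right) \left(-1825\right) + \frac{2374423}{3}} = \frac{1}{560275 + \frac{2374423}{3}} = \frac{1}{\frac{4055248}{3}} = \frac{3}{4055248}$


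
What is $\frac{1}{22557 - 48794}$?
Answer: $- \frac{1}{26237} \approx -3.8114 \cdot 10^{-5}$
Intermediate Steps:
$\frac{1}{22557 - 48794} = \frac{1}{-26237} = - \frac{1}{26237}$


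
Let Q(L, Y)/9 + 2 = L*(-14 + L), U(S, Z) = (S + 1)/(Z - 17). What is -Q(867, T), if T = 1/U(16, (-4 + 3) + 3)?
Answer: -6655941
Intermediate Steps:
U(S, Z) = (1 + S)/(-17 + Z)
T = -15/17 (T = 1/((1 + 16)/(-17 + ((-4 + 3) + 3))) = 1/(17/(-17 + (-1 + 3))) = 1/(17/(-17 + 2)) = 1/(17/(-15)) = 1/(-1/15*17) = 1/(-17/15) = -15/17 ≈ -0.88235)
Q(L, Y) = -18 + 9*L*(-14 + L) (Q(L, Y) = -18 + 9*(L*(-14 + L)) = -18 + 9*L*(-14 + L))
-Q(867, T) = -(-18 - 126*867 + 9*867²) = -(-18 - 109242 + 9*751689) = -(-18 - 109242 + 6765201) = -1*6655941 = -6655941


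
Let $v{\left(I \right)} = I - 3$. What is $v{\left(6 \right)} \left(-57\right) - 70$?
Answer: $-241$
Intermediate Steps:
$v{\left(I \right)} = -3 + I$ ($v{\left(I \right)} = I - 3 = -3 + I$)
$v{\left(6 \right)} \left(-57\right) - 70 = \left(-3 + 6\right) \left(-57\right) - 70 = 3 \left(-57\right) - 70 = -171 - 70 = -241$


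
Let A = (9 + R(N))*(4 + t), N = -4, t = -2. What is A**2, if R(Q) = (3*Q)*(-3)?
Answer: 8100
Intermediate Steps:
R(Q) = -9*Q
A = 90 (A = (9 - 9*(-4))*(4 - 2) = (9 + 36)*2 = 45*2 = 90)
A**2 = 90**2 = 8100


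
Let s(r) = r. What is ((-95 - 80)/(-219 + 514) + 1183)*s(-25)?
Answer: -1744050/59 ≈ -29560.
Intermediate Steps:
((-95 - 80)/(-219 + 514) + 1183)*s(-25) = ((-95 - 80)/(-219 + 514) + 1183)*(-25) = (-175/295 + 1183)*(-25) = (-175*1/295 + 1183)*(-25) = (-35/59 + 1183)*(-25) = (69762/59)*(-25) = -1744050/59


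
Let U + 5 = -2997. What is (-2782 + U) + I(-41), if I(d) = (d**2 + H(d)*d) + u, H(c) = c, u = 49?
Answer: -2373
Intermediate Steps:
U = -3002 (U = -5 - 2997 = -3002)
I(d) = 49 + 2*d**2 (I(d) = (d**2 + d*d) + 49 = (d**2 + d**2) + 49 = 2*d**2 + 49 = 49 + 2*d**2)
(-2782 + U) + I(-41) = (-2782 - 3002) + (49 + 2*(-41)**2) = -5784 + (49 + 2*1681) = -5784 + (49 + 3362) = -5784 + 3411 = -2373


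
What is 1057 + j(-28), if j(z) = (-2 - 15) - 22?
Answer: 1018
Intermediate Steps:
j(z) = -39 (j(z) = -17 - 22 = -39)
1057 + j(-28) = 1057 - 39 = 1018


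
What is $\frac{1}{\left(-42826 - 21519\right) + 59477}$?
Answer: $- \frac{1}{4868} \approx -0.00020542$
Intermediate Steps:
$\frac{1}{\left(-42826 - 21519\right) + 59477} = \frac{1}{-64345 + 59477} = \frac{1}{-4868} = - \frac{1}{4868}$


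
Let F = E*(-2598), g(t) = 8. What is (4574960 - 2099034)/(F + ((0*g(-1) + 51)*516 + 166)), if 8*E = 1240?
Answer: -1237963/188104 ≈ -6.5813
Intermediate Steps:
E = 155 (E = (⅛)*1240 = 155)
F = -402690 (F = 155*(-2598) = -402690)
(4574960 - 2099034)/(F + ((0*g(-1) + 51)*516 + 166)) = (4574960 - 2099034)/(-402690 + ((0*8 + 51)*516 + 166)) = 2475926/(-402690 + ((0 + 51)*516 + 166)) = 2475926/(-402690 + (51*516 + 166)) = 2475926/(-402690 + (26316 + 166)) = 2475926/(-402690 + 26482) = 2475926/(-376208) = 2475926*(-1/376208) = -1237963/188104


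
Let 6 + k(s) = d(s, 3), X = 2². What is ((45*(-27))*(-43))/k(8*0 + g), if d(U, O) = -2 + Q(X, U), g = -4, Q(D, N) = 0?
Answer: -52245/8 ≈ -6530.6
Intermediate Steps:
X = 4
d(U, O) = -2 (d(U, O) = -2 + 0 = -2)
k(s) = -8 (k(s) = -6 - 2 = -8)
((45*(-27))*(-43))/k(8*0 + g) = ((45*(-27))*(-43))/(-8) = -1215*(-43)*(-⅛) = 52245*(-⅛) = -52245/8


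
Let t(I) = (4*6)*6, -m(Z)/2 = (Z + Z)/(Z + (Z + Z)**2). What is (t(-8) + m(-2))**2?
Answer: 1024144/49 ≈ 20901.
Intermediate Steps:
m(Z) = -4*Z/(Z + 4*Z**2) (m(Z) = -2*(Z + Z)/(Z + (Z + Z)**2) = -2*2*Z/(Z + (2*Z)**2) = -2*2*Z/(Z + 4*Z**2) = -4*Z/(Z + 4*Z**2))
t(I) = 144 (t(I) = 24*6 = 144)
(t(-8) + m(-2))**2 = (144 - 4/(1 + 4*(-2)))**2 = (144 - 4/(1 - 8))**2 = (144 - 4/(-7))**2 = (144 - 4*(-1/7))**2 = (144 + 4/7)**2 = (1012/7)**2 = 1024144/49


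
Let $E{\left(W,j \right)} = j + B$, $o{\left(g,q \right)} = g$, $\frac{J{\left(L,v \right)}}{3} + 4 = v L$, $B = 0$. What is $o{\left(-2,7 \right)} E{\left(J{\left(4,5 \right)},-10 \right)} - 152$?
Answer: $-132$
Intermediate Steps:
$J{\left(L,v \right)} = -12 + 3 L v$ ($J{\left(L,v \right)} = -12 + 3 v L = -12 + 3 L v$)
$E{\left(W,j \right)} = j$ ($E{\left(W,j \right)} = j + 0 = j$)
$o{\left(-2,7 \right)} E{\left(J{\left(4,5 \right)},-10 \right)} - 152 = \left(-2\right) \left(-10\right) - 152 = 20 - 152 = -132$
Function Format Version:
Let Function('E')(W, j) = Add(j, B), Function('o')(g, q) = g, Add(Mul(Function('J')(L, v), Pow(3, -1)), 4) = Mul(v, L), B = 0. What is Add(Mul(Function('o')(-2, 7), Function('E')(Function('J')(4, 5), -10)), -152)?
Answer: -132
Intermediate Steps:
Function('J')(L, v) = Add(-12, Mul(3, L, v)) (Function('J')(L, v) = Add(-12, Mul(3, Mul(v, L))) = Add(-12, Mul(3, Mul(L, v))) = Add(-12, Mul(3, L, v)))
Function('E')(W, j) = j (Function('E')(W, j) = Add(j, 0) = j)
Add(Mul(Function('o')(-2, 7), Function('E')(Function('J')(4, 5), -10)), -152) = Add(Mul(-2, -10), -152) = Add(20, -152) = -132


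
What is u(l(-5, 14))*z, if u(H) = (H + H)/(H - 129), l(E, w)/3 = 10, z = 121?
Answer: -220/3 ≈ -73.333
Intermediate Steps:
l(E, w) = 30 (l(E, w) = 3*10 = 30)
u(H) = 2*H/(-129 + H) (u(H) = (2*H)/(-129 + H) = 2*H/(-129 + H))
u(l(-5, 14))*z = (2*30/(-129 + 30))*121 = (2*30/(-99))*121 = (2*30*(-1/99))*121 = -20/33*121 = -220/3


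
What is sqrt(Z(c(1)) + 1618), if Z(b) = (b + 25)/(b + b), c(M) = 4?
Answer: sqrt(25946)/4 ≈ 40.269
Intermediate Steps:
Z(b) = (25 + b)/(2*b) (Z(b) = (25 + b)/((2*b)) = (25 + b)*(1/(2*b)) = (25 + b)/(2*b))
sqrt(Z(c(1)) + 1618) = sqrt((1/2)*(25 + 4)/4 + 1618) = sqrt((1/2)*(1/4)*29 + 1618) = sqrt(29/8 + 1618) = sqrt(12973/8) = sqrt(25946)/4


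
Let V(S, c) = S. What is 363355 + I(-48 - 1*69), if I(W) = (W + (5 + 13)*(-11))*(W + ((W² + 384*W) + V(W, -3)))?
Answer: 10277350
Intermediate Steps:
I(W) = (-198 + W)*(W² + 386*W) (I(W) = (W + (5 + 13)*(-11))*(W + ((W² + 384*W) + W)) = (W + 18*(-11))*(W + (W² + 385*W)) = (W - 198)*(W² + 386*W) = (-198 + W)*(W² + 386*W))
363355 + I(-48 - 1*69) = 363355 + (-48 - 1*69)*(-76428 + (-48 - 1*69)² + 188*(-48 - 1*69)) = 363355 + (-48 - 69)*(-76428 + (-48 - 69)² + 188*(-48 - 69)) = 363355 - 117*(-76428 + (-117)² + 188*(-117)) = 363355 - 117*(-76428 + 13689 - 21996) = 363355 - 117*(-84735) = 363355 + 9913995 = 10277350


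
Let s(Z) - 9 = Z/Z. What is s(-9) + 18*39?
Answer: 712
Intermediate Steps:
s(Z) = 10 (s(Z) = 9 + Z/Z = 9 + 1 = 10)
s(-9) + 18*39 = 10 + 18*39 = 10 + 702 = 712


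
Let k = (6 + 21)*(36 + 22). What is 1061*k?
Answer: 1661526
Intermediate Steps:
k = 1566 (k = 27*58 = 1566)
1061*k = 1061*1566 = 1661526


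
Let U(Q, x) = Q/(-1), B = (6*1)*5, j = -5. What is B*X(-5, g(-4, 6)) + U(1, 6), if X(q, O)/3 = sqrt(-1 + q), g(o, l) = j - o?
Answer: -1 + 90*I*sqrt(6) ≈ -1.0 + 220.45*I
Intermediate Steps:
B = 30 (B = 6*5 = 30)
g(o, l) = -5 - o
U(Q, x) = -Q (U(Q, x) = Q*(-1) = -Q)
X(q, O) = 3*sqrt(-1 + q)
B*X(-5, g(-4, 6)) + U(1, 6) = 30*(3*sqrt(-1 - 5)) - 1*1 = 30*(3*sqrt(-6)) - 1 = 30*(3*(I*sqrt(6))) - 1 = 30*(3*I*sqrt(6)) - 1 = 90*I*sqrt(6) - 1 = -1 + 90*I*sqrt(6)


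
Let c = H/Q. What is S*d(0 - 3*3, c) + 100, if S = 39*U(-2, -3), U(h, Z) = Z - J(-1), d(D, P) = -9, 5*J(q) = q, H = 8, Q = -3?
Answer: 5414/5 ≈ 1082.8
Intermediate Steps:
J(q) = q/5
c = -8/3 (c = 8/(-3) = 8*(-⅓) = -8/3 ≈ -2.6667)
U(h, Z) = ⅕ + Z (U(h, Z) = Z - (-1)/5 = Z - 1*(-⅕) = Z + ⅕ = ⅕ + Z)
S = -546/5 (S = 39*(⅕ - 3) = 39*(-14/5) = -546/5 ≈ -109.20)
S*d(0 - 3*3, c) + 100 = -546/5*(-9) + 100 = 4914/5 + 100 = 5414/5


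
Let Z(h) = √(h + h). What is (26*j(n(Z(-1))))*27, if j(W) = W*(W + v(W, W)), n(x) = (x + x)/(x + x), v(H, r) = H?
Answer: 1404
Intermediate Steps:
Z(h) = √2*√h (Z(h) = √(2*h) = √2*√h)
n(x) = 1 (n(x) = (2*x)/((2*x)) = (2*x)*(1/(2*x)) = 1)
j(W) = 2*W² (j(W) = W*(W + W) = W*(2*W) = 2*W²)
(26*j(n(Z(-1))))*27 = (26*(2*1²))*27 = (26*(2*1))*27 = (26*2)*27 = 52*27 = 1404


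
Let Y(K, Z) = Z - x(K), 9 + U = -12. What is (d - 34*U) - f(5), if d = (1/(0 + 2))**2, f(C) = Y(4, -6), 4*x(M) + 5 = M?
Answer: 720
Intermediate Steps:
U = -21 (U = -9 - 12 = -21)
x(M) = -5/4 + M/4
Y(K, Z) = 5/4 + Z - K/4 (Y(K, Z) = Z - (-5/4 + K/4) = Z + (5/4 - K/4) = 5/4 + Z - K/4)
f(C) = -23/4 (f(C) = 5/4 - 6 - 1/4*4 = 5/4 - 6 - 1 = -23/4)
d = 1/4 (d = (1/2)**2 = 1/4 ≈ 0.25000)
(d - 34*U) - f(5) = (1/4 - 34*(-21)) - 1*(-23/4) = (1/4 + 714) + 23/4 = 2857/4 + 23/4 = 720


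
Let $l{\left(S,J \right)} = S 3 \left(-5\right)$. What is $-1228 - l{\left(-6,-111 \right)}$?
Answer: $-1318$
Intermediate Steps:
$l{\left(S,J \right)} = - 15 S$ ($l{\left(S,J \right)} = 3 S \left(-5\right) = - 15 S$)
$-1228 - l{\left(-6,-111 \right)} = -1228 - \left(-15\right) \left(-6\right) = -1228 - 90 = -1318$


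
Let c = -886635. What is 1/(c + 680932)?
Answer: -1/205703 ≈ -4.8614e-6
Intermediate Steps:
1/(c + 680932) = 1/(-886635 + 680932) = 1/(-205703) = -1/205703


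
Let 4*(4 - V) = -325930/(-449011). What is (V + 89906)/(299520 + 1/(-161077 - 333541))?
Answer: 19967974746056995/66520074156007949 ≈ 0.30018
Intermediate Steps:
V = 3429123/898022 (V = 4 - (-162965)/(2*(-449011)) = 4 - (-162965)*(-1)/(2*449011) = 4 - ¼*325930/449011 = 4 - 162965/898022 = 3429123/898022 ≈ 3.8185)
(V + 89906)/(299520 + 1/(-161077 - 333541)) = (3429123/898022 + 89906)/(299520 + 1/(-161077 - 333541)) = 80740995055/(898022*(299520 + 1/(-494618))) = 80740995055/(898022*(299520 - 1/494618)) = 80740995055/(898022*(148147983359/494618)) = (80740995055/898022)*(494618/148147983359) = 19967974746056995/66520074156007949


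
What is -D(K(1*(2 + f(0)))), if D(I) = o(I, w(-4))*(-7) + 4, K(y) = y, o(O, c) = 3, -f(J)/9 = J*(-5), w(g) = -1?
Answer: 17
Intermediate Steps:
f(J) = 45*J (f(J) = -9*J*(-5) = -(-45)*J = 45*J)
D(I) = -17 (D(I) = 3*(-7) + 4 = -21 + 4 = -17)
-D(K(1*(2 + f(0)))) = -1*(-17) = 17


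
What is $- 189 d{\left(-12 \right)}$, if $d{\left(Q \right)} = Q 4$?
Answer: $9072$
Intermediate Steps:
$d{\left(Q \right)} = 4 Q$
$- 189 d{\left(-12 \right)} = - 189 \cdot 4 \left(-12\right) = \left(-189\right) \left(-48\right) = 9072$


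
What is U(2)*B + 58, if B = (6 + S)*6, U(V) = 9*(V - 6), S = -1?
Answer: -1022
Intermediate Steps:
U(V) = -54 + 9*V (U(V) = 9*(-6 + V) = -54 + 9*V)
B = 30 (B = (6 - 1)*6 = 5*6 = 30)
U(2)*B + 58 = (-54 + 9*2)*30 + 58 = (-54 + 18)*30 + 58 = -36*30 + 58 = -1080 + 58 = -1022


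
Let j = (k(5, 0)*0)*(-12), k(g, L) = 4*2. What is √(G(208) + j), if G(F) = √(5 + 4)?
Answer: √3 ≈ 1.7320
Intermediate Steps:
G(F) = 3 (G(F) = √9 = 3)
k(g, L) = 8
j = 0 (j = (8*0)*(-12) = 0*(-12) = 0)
√(G(208) + j) = √(3 + 0) = √3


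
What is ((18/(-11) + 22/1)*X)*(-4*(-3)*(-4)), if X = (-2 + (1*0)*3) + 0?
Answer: 21504/11 ≈ 1954.9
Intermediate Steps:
X = -2 (X = (-2 + 0*3) + 0 = (-2 + 0) + 0 = -2 + 0 = -2)
((18/(-11) + 22/1)*X)*(-4*(-3)*(-4)) = ((18/(-11) + 22/1)*(-2))*(-4*(-3)*(-4)) = ((18*(-1/11) + 22*1)*(-2))*(12*(-4)) = ((-18/11 + 22)*(-2))*(-48) = ((224/11)*(-2))*(-48) = -448/11*(-48) = 21504/11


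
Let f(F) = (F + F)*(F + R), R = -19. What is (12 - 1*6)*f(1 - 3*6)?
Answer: 7344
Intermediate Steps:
f(F) = 2*F*(-19 + F) (f(F) = (F + F)*(F - 19) = (2*F)*(-19 + F) = 2*F*(-19 + F))
(12 - 1*6)*f(1 - 3*6) = (12 - 1*6)*(2*(1 - 3*6)*(-19 + (1 - 3*6))) = (12 - 6)*(2*(1 - 18)*(-19 + (1 - 18))) = 6*(2*(-17)*(-19 - 17)) = 6*(2*(-17)*(-36)) = 6*1224 = 7344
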